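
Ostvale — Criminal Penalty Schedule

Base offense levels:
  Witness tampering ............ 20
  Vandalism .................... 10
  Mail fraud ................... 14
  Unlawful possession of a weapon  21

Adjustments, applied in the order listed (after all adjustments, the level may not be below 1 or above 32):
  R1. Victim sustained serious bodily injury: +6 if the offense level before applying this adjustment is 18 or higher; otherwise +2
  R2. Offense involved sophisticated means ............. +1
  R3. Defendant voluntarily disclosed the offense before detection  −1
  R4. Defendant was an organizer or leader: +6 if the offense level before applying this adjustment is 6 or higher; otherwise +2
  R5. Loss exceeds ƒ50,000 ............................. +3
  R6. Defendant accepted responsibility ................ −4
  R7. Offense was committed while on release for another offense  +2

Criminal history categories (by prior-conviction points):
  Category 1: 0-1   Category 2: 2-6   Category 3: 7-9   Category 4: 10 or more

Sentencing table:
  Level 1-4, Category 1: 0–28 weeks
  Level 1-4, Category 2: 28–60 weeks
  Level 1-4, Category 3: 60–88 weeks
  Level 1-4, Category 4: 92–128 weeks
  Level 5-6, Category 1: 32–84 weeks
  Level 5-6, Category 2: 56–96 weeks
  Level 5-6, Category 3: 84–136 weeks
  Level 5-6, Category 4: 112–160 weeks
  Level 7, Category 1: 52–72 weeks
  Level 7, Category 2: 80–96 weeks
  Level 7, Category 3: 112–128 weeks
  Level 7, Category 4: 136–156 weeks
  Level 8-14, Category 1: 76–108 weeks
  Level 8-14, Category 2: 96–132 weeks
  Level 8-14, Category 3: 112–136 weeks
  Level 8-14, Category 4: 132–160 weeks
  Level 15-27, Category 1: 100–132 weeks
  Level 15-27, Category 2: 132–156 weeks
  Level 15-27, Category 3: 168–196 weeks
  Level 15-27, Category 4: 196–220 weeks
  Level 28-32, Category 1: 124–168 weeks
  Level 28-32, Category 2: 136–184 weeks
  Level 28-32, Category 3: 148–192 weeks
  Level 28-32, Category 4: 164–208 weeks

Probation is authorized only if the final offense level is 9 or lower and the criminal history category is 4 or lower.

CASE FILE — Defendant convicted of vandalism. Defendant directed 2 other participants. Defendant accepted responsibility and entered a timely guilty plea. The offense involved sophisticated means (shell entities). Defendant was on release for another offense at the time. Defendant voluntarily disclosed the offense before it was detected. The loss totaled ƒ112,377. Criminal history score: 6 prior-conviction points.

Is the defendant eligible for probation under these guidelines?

Base offense level for vandalism: 10.
R2 applies: 10 + 1 = 11.
R3 applies: 11 − 1 = 10.
R4 applies (level before this adjustment is 10 ≥ 6, so +6): 10 + 6 = 16.
R5 applies: 16 + 3 = 19.
R6 applies: 19 − 4 = 15.
R7 applies: 15 + 2 = 17.
Final offense level: 17.
Criminal history: 6 prior points → Category 2 (2-6).
Level 17 falls in the 15-27 band.
Grid: Level 15-27 × Category 2 = 132-156 weeks.
Probation check: level 17 > 9 and category 2 ≤ 4 → not eligible.

No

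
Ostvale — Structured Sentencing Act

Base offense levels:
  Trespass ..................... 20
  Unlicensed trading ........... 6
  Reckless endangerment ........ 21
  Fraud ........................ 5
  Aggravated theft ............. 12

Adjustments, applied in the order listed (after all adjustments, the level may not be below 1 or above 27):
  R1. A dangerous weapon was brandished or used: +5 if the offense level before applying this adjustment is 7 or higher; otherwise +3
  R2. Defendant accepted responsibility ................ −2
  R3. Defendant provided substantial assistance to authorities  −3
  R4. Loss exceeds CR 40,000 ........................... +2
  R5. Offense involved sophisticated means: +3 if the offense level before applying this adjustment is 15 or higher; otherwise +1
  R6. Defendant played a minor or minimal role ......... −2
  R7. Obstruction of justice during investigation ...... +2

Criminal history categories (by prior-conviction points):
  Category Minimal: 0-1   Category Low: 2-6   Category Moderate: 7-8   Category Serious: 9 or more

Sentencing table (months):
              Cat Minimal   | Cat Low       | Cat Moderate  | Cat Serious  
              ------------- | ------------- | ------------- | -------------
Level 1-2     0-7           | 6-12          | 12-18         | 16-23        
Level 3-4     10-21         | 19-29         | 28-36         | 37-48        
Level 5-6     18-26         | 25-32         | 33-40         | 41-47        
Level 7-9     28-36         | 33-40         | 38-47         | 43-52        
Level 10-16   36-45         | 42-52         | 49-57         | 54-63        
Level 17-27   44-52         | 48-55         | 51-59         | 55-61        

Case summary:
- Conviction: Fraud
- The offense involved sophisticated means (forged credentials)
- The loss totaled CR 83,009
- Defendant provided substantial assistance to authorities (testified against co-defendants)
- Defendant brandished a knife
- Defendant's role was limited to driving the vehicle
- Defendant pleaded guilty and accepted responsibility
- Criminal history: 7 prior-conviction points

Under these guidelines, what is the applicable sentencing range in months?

28-36 months

Base offense level for fraud: 5.
R1 applies (level before this adjustment is 5 < 7, so +3): 5 + 3 = 8.
R2 applies: 8 − 2 = 6.
R3 applies: 6 − 3 = 3.
R4 applies: 3 + 2 = 5.
R5 applies (level before this adjustment is 5 < 15, so +1): 5 + 1 = 6.
R6 applies: 6 − 2 = 4.
Final offense level: 4.
Criminal history: 7 prior points → Category Moderate (7-8).
Level 4 falls in the 3-4 band.
Grid: Level 3-4 × Category Moderate = 28-36 months.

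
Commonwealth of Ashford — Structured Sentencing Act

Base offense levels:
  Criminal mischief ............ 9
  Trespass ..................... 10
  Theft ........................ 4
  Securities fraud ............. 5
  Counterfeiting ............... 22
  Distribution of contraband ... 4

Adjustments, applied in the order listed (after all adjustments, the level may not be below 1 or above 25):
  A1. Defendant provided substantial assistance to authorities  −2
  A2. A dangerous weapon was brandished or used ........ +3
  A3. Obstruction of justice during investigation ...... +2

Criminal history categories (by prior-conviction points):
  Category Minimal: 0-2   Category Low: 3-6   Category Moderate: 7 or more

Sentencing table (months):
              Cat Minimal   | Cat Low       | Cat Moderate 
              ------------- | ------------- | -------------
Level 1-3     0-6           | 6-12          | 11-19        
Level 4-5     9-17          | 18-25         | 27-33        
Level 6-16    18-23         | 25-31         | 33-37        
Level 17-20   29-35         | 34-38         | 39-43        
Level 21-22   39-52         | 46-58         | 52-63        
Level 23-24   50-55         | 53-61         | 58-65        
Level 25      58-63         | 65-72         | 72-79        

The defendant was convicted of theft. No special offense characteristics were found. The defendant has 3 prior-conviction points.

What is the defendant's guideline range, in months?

Base offense level for theft: 4.
Final offense level: 4.
Criminal history: 3 prior points → Category Low (3-6).
Level 4 falls in the 4-5 band.
Grid: Level 4-5 × Category Low = 18-25 months.

18-25 months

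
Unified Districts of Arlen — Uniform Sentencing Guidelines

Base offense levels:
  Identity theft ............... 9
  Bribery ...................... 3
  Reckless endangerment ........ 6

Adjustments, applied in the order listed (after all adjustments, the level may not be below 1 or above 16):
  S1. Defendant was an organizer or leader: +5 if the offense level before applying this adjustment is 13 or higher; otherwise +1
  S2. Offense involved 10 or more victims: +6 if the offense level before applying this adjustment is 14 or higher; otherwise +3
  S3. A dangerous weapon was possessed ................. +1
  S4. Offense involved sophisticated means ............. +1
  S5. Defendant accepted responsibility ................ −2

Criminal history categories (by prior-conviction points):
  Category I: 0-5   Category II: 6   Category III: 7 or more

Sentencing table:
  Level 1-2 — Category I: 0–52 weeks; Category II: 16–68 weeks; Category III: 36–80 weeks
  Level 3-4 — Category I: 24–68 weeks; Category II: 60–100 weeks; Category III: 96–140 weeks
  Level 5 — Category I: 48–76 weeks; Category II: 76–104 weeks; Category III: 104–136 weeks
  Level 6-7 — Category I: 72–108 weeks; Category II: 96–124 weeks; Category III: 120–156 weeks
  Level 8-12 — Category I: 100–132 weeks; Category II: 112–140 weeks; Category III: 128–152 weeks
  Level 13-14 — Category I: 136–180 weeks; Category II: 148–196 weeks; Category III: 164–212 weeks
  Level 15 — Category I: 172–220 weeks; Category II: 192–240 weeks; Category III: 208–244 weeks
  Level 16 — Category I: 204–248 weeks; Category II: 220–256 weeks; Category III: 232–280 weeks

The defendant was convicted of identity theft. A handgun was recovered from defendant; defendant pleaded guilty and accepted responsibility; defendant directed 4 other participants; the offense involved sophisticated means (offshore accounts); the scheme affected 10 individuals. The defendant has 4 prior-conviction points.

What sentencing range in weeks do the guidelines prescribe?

Base offense level for identity theft: 9.
S1 applies (level before this adjustment is 9 < 13, so +1): 9 + 1 = 10.
S2 applies (level before this adjustment is 10 < 14, so +3): 10 + 3 = 13.
S3 applies: 13 + 1 = 14.
S4 applies: 14 + 1 = 15.
S5 applies: 15 − 2 = 13.
Final offense level: 13.
Criminal history: 4 prior points → Category I (0-5).
Level 13 falls in the 13-14 band.
Grid: Level 13-14 × Category I = 136-180 weeks.

136-180 weeks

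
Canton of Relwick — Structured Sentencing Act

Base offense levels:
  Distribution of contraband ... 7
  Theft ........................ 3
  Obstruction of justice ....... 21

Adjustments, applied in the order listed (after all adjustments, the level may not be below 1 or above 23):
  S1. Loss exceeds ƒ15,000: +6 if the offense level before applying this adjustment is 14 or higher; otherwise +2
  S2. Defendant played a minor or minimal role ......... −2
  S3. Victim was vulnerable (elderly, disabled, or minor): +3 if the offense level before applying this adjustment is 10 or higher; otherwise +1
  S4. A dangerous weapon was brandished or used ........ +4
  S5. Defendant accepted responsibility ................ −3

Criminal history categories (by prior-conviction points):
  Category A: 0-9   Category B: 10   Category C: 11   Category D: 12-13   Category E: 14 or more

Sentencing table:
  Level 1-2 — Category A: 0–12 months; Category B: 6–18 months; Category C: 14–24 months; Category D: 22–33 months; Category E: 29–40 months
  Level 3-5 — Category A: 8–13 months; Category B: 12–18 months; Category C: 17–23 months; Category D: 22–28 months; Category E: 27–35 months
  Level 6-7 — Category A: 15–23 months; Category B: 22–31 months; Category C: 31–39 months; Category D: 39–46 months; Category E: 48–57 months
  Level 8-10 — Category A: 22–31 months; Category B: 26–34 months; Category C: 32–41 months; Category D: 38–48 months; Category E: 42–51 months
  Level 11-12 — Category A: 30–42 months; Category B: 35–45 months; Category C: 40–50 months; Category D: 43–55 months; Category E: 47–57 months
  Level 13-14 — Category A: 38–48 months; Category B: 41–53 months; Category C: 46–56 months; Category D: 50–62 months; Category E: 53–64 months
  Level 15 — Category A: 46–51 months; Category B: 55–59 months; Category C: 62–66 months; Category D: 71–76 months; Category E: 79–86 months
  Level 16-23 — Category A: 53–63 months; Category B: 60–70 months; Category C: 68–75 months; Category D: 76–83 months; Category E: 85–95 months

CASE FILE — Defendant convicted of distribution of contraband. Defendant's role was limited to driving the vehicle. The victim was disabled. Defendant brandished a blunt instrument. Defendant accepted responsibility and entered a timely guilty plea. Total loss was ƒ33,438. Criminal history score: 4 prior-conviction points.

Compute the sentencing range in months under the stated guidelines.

22-31 months

Base offense level for distribution of contraband: 7.
S1 applies (level before this adjustment is 7 < 14, so +2): 7 + 2 = 9.
S2 applies: 9 − 2 = 7.
S3 applies (level before this adjustment is 7 < 10, so +1): 7 + 1 = 8.
S4 applies: 8 + 4 = 12.
S5 applies: 12 − 3 = 9.
Final offense level: 9.
Criminal history: 4 prior points → Category A (0-9).
Level 9 falls in the 8-10 band.
Grid: Level 8-10 × Category A = 22-31 months.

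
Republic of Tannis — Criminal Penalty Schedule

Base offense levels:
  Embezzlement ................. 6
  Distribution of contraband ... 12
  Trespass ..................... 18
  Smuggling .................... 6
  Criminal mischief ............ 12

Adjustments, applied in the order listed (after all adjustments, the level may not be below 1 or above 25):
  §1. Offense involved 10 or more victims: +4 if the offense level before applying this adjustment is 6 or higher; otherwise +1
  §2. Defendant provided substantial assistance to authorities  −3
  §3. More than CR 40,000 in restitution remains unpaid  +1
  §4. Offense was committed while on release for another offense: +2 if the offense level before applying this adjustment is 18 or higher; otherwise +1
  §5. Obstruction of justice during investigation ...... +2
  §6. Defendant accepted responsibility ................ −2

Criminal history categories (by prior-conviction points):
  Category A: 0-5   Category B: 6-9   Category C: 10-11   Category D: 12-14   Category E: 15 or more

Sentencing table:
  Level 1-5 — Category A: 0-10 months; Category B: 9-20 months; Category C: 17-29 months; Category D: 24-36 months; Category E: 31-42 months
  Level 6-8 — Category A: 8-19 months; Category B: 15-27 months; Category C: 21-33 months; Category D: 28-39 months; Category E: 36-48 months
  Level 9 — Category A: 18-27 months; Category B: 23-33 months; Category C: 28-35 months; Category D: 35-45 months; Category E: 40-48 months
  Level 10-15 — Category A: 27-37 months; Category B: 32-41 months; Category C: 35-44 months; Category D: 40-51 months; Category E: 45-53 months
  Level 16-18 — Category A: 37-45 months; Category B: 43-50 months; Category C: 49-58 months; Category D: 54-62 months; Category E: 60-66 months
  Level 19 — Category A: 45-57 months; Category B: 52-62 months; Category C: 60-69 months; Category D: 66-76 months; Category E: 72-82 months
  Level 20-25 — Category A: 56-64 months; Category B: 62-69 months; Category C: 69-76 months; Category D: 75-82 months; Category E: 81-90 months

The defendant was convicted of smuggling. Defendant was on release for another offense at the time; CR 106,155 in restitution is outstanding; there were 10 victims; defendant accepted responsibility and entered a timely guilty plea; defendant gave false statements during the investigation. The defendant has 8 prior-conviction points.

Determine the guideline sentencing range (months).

32-41 months

Base offense level for smuggling: 6.
§1 applies (level before this adjustment is 6 ≥ 6, so +4): 6 + 4 = 10.
§2 does not apply.
§3 applies: 10 + 1 = 11.
§4 applies (level before this adjustment is 11 < 18, so +1): 11 + 1 = 12.
§5 applies: 12 + 2 = 14.
§6 applies: 14 − 2 = 12.
Final offense level: 12.
Criminal history: 8 prior points → Category B (6-9).
Level 12 falls in the 10-15 band.
Grid: Level 10-15 × Category B = 32-41 months.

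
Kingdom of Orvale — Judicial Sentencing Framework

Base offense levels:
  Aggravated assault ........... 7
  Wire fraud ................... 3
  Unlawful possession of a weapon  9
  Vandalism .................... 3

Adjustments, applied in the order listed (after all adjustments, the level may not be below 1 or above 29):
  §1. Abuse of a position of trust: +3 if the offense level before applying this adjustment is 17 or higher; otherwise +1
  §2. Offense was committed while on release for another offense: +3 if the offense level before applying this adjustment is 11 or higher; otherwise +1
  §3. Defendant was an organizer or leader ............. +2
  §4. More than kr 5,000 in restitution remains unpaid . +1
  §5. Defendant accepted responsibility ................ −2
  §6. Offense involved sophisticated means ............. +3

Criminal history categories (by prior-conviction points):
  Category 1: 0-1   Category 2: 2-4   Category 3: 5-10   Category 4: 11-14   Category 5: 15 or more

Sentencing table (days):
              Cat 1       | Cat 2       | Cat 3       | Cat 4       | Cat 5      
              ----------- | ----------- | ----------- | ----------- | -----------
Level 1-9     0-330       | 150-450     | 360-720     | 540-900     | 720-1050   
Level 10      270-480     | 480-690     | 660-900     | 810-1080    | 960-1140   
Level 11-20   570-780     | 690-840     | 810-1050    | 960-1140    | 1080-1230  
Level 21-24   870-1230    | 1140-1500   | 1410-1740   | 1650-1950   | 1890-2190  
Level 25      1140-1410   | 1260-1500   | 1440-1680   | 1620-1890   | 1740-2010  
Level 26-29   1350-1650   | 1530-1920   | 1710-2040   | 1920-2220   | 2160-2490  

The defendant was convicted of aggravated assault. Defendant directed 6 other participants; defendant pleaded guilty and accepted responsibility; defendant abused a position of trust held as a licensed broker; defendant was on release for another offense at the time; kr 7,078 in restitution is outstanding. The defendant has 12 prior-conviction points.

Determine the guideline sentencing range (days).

Base offense level for aggravated assault: 7.
§1 applies (level before this adjustment is 7 < 17, so +1): 7 + 1 = 8.
§2 applies (level before this adjustment is 8 < 11, so +1): 8 + 1 = 9.
§3 applies: 9 + 2 = 11.
§4 applies: 11 + 1 = 12.
§5 applies: 12 − 2 = 10.
§6 does not apply.
Final offense level: 10.
Criminal history: 12 prior points → Category 4 (11-14).
Level 10 falls in the 10 band.
Grid: Level 10 × Category 4 = 810-1080 days.

810-1080 days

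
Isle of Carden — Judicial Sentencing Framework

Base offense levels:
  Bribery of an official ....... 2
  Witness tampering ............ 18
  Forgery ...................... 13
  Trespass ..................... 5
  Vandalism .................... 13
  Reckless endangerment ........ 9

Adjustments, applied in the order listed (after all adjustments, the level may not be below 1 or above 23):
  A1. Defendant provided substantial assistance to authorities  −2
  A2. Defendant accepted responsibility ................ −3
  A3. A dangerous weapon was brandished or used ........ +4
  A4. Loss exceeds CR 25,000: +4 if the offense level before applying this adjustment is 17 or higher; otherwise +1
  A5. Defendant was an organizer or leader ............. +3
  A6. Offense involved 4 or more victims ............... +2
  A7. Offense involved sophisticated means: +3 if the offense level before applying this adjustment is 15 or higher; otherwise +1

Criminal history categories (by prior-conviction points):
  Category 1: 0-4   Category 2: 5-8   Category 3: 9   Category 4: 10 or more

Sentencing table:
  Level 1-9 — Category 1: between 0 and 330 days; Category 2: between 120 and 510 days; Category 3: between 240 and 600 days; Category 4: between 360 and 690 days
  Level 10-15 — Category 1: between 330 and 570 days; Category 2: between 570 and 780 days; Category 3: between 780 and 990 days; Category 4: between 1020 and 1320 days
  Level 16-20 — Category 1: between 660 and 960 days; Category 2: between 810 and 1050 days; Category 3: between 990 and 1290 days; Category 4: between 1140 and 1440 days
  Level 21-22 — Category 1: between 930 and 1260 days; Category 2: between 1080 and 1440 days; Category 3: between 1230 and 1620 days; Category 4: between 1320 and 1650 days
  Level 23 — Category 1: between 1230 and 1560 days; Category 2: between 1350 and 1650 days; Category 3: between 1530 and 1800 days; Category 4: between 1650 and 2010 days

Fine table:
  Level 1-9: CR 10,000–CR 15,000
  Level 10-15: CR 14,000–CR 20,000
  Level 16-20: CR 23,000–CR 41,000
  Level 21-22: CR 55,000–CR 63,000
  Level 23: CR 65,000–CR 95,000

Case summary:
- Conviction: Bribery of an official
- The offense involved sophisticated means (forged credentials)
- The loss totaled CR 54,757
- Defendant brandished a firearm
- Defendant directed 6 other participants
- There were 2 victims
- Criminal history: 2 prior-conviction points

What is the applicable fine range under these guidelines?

CR 14,000–CR 20,000

Base offense level for bribery of an official: 2.
A1 does not apply.
A2 does not apply.
A3 applies: 2 + 4 = 6.
A4 applies (level before this adjustment is 6 < 17, so +1): 6 + 1 = 7.
A5 applies: 7 + 3 = 10.
A7 applies (level before this adjustment is 10 < 15, so +1): 10 + 1 = 11.
Final offense level: 11.
Level 11 falls in the 10-15 band.
Fine table: Level 10-15 → CR 14,000–CR 20,000.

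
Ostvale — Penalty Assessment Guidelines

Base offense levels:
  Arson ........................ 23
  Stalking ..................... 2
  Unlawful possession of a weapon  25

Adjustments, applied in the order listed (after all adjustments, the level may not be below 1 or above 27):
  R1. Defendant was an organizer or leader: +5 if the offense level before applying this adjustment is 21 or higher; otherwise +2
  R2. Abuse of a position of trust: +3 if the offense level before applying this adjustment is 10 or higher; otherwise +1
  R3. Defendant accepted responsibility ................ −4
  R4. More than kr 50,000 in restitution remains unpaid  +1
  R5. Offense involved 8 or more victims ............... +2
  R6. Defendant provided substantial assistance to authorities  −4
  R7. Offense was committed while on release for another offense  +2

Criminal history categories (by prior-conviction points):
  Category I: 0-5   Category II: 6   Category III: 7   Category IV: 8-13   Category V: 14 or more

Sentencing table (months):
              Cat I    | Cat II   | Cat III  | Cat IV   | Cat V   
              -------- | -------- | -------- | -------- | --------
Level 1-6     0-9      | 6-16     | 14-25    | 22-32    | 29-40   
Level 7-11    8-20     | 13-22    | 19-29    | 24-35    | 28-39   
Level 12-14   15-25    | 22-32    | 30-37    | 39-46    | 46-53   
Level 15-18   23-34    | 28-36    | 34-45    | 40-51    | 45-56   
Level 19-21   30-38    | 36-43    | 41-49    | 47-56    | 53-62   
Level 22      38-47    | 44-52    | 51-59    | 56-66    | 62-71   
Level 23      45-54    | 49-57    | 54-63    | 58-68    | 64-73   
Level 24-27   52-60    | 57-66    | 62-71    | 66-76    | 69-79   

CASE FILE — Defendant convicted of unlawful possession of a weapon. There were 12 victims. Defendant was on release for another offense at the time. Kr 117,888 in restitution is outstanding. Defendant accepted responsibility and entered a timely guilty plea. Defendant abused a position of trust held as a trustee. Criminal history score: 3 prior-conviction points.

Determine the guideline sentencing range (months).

Base offense level for unlawful possession of a weapon: 25.
R2 applies (level before this adjustment is 25 ≥ 10, so +3): 25 + 3 = 28.
R3 applies: 28 − 4 = 24.
R4 applies: 24 + 1 = 25.
R5 applies: 25 + 2 = 27.
R7 applies: 27 + 2 = 29.
Level 29 exceeds the maximum of 27; capped at 27.
Final offense level: 27.
Criminal history: 3 prior points → Category I (0-5).
Level 27 falls in the 24-27 band.
Grid: Level 24-27 × Category I = 52-60 months.

52-60 months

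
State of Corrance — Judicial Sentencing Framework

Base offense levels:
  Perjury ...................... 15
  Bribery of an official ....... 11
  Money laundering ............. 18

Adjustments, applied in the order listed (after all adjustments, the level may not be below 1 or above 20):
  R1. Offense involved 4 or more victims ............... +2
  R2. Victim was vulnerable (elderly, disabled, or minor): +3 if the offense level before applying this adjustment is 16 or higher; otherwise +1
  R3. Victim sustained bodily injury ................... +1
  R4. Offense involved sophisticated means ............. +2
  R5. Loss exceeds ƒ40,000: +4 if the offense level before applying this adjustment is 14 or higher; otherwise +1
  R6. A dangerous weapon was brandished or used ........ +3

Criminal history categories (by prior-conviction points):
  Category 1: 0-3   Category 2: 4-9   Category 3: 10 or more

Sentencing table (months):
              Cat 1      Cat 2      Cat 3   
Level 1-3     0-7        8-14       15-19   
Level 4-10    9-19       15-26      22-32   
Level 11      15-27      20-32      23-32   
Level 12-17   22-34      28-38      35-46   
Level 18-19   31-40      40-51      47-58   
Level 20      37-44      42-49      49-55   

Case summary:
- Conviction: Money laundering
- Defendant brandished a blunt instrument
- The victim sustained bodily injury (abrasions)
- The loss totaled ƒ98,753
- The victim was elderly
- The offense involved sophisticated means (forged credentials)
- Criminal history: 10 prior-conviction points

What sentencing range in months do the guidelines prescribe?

49-55 months

Base offense level for money laundering: 18.
R1 does not apply.
R2 applies (level before this adjustment is 18 ≥ 16, so +3): 18 + 3 = 21.
R3 applies: 21 + 1 = 22.
R4 applies: 22 + 2 = 24.
R5 applies (level before this adjustment is 24 ≥ 14, so +4): 24 + 4 = 28.
R6 applies: 28 + 3 = 31.
Level 31 exceeds the maximum of 20; capped at 20.
Final offense level: 20.
Criminal history: 10 prior points → Category 3 (10+).
Level 20 falls in the 20 band.
Grid: Level 20 × Category 3 = 49-55 months.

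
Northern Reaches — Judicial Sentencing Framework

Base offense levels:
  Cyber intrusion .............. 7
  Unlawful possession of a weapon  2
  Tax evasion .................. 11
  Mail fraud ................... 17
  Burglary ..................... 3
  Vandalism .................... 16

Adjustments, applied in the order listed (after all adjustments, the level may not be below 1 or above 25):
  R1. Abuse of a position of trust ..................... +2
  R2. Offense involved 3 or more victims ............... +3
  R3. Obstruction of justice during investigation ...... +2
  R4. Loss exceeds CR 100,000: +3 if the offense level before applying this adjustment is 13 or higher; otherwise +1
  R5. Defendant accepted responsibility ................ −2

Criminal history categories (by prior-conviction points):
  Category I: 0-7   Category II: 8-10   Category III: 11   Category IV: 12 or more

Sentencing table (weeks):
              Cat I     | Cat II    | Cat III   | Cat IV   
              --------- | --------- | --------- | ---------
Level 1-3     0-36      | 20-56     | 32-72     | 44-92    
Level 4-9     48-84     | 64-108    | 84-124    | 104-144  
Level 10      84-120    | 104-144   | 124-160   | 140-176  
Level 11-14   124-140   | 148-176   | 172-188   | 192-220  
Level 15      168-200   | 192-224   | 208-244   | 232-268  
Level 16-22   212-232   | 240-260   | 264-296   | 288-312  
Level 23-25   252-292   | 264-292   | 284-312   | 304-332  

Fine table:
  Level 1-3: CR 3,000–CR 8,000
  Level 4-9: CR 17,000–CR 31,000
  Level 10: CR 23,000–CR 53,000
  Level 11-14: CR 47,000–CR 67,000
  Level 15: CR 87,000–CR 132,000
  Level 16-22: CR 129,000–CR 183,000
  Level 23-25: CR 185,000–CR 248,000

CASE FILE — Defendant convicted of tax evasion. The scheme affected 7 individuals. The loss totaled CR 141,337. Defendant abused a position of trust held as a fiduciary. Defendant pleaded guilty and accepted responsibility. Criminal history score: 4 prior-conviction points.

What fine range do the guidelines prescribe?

Base offense level for tax evasion: 11.
R1 applies: 11 + 2 = 13.
R2 applies: 13 + 3 = 16.
R4 applies (level before this adjustment is 16 ≥ 13, so +3): 16 + 3 = 19.
R5 applies: 19 − 2 = 17.
Final offense level: 17.
Level 17 falls in the 16-22 band.
Fine table: Level 16-22 → CR 129,000–CR 183,000.

CR 129,000–CR 183,000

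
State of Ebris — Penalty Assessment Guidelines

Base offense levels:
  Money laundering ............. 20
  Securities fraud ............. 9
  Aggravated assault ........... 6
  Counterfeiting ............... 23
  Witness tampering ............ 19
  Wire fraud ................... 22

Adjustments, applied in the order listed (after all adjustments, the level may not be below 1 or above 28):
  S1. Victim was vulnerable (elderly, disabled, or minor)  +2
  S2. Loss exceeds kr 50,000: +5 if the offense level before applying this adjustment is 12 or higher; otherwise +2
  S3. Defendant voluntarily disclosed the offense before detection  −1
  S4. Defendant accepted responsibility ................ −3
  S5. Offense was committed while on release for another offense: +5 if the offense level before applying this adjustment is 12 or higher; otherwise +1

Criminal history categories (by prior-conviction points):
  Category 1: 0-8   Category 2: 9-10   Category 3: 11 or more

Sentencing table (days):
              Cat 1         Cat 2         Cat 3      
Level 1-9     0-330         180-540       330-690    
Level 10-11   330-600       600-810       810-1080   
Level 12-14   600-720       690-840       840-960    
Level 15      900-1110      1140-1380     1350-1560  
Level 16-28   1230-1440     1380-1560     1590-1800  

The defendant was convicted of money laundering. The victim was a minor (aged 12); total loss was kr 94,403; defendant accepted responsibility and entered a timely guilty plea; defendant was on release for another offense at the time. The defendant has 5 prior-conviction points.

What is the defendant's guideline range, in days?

Base offense level for money laundering: 20.
S1 applies: 20 + 2 = 22.
S2 applies (level before this adjustment is 22 ≥ 12, so +5): 22 + 5 = 27.
S3 does not apply.
S4 applies: 27 − 3 = 24.
S5 applies (level before this adjustment is 24 ≥ 12, so +5): 24 + 5 = 29.
Level 29 exceeds the maximum of 28; capped at 28.
Final offense level: 28.
Criminal history: 5 prior points → Category 1 (0-8).
Level 28 falls in the 16-28 band.
Grid: Level 16-28 × Category 1 = 1230-1440 days.

1230-1440 days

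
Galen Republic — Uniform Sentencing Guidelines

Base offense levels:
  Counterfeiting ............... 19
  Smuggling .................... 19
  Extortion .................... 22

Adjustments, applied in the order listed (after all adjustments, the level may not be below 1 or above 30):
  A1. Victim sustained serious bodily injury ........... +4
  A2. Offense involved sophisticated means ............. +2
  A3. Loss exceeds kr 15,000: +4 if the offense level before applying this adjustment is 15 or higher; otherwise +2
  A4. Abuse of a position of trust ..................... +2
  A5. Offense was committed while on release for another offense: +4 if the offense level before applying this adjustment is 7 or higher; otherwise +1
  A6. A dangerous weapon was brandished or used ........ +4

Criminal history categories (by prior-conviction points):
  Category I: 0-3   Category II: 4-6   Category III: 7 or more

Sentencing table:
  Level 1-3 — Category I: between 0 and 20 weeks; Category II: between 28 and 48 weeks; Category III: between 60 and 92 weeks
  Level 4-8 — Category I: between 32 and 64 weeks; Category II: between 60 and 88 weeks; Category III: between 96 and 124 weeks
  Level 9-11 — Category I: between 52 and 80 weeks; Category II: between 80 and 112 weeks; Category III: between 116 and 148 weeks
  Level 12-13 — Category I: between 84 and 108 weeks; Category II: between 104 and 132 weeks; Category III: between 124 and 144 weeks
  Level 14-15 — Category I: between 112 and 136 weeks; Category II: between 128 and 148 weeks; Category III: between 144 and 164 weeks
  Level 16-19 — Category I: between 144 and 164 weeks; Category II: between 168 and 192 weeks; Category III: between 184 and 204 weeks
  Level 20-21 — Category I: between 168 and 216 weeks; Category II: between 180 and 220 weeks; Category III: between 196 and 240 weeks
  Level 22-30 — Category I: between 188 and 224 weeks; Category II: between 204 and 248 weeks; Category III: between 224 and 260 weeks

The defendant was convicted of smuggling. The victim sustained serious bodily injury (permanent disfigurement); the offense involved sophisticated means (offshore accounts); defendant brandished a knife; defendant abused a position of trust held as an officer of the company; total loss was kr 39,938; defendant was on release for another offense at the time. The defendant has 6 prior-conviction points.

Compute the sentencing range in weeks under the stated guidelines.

204-248 weeks

Base offense level for smuggling: 19.
A1 applies: 19 + 4 = 23.
A2 applies: 23 + 2 = 25.
A3 applies (level before this adjustment is 25 ≥ 15, so +4): 25 + 4 = 29.
A4 applies: 29 + 2 = 31.
A5 applies (level before this adjustment is 31 ≥ 7, so +4): 31 + 4 = 35.
A6 applies: 35 + 4 = 39.
Level 39 exceeds the maximum of 30; capped at 30.
Final offense level: 30.
Criminal history: 6 prior points → Category II (4-6).
Level 30 falls in the 22-30 band.
Grid: Level 22-30 × Category II = 204-248 weeks.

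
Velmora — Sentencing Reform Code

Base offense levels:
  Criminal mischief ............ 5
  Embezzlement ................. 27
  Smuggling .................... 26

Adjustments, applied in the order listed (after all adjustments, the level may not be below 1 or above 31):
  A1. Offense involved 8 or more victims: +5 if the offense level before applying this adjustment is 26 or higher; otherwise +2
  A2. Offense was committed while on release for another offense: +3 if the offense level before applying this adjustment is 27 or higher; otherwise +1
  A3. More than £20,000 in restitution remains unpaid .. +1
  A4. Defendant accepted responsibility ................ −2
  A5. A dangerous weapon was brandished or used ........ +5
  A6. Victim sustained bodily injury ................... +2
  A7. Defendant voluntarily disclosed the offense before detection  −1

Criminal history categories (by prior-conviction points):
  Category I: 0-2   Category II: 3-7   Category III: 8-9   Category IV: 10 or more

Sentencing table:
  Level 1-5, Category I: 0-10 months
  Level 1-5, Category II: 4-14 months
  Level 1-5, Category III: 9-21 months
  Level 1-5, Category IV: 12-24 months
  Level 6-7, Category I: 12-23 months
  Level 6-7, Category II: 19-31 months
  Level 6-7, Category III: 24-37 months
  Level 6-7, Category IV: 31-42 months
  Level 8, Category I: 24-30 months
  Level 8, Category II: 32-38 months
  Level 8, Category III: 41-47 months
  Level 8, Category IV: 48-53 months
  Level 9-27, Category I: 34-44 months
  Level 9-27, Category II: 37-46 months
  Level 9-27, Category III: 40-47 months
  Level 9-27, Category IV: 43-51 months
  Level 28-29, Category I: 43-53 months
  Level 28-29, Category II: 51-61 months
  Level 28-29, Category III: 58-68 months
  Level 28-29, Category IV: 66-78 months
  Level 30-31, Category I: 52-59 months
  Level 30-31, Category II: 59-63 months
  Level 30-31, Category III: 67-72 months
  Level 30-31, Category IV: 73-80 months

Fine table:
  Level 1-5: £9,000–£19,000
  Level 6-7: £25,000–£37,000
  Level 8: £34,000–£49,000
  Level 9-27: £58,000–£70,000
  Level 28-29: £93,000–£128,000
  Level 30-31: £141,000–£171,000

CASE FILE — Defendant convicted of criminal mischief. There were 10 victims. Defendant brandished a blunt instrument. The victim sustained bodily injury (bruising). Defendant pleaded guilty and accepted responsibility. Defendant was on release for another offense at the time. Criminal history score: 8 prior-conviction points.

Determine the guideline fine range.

Base offense level for criminal mischief: 5.
A1 applies (level before this adjustment is 5 < 26, so +2): 5 + 2 = 7.
A2 applies (level before this adjustment is 7 < 27, so +1): 7 + 1 = 8.
A3 does not apply.
A4 applies: 8 − 2 = 6.
A5 applies: 6 + 5 = 11.
A6 applies: 11 + 2 = 13.
A7 does not apply.
Final offense level: 13.
Level 13 falls in the 9-27 band.
Fine table: Level 9-27 → £58,000–£70,000.

£58,000–£70,000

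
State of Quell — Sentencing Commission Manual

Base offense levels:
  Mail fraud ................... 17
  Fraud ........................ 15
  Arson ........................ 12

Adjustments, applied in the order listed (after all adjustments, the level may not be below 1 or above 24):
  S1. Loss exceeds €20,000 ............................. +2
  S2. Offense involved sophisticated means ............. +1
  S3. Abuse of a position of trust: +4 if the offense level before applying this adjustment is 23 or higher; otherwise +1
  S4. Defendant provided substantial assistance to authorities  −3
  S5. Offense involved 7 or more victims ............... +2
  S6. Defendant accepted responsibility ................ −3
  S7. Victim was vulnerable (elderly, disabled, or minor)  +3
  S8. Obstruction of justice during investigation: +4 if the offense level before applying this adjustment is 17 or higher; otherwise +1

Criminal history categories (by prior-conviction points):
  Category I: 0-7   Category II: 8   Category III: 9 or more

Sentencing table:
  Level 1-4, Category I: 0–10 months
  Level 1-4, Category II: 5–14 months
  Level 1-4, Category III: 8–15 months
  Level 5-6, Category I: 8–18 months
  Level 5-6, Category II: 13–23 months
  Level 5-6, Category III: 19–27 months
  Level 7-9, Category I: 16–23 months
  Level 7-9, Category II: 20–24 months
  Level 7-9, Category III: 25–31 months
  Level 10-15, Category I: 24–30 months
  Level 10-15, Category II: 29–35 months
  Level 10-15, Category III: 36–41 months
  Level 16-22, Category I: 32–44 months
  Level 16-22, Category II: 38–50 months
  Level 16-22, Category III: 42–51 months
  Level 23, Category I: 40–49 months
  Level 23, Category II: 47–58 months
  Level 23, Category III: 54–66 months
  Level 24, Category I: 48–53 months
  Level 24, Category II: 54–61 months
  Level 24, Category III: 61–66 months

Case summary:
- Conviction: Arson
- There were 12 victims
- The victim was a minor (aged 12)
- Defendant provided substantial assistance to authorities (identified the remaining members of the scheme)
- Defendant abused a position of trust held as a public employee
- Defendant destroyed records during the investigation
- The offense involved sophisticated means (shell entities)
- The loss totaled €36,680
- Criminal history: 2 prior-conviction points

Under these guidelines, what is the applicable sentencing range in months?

Base offense level for arson: 12.
S1 applies: 12 + 2 = 14.
S2 applies: 14 + 1 = 15.
S3 applies (level before this adjustment is 15 < 23, so +1): 15 + 1 = 16.
S4 applies: 16 − 3 = 13.
S5 applies: 13 + 2 = 15.
S7 applies: 15 + 3 = 18.
S8 applies (level before this adjustment is 18 ≥ 17, so +4): 18 + 4 = 22.
Final offense level: 22.
Criminal history: 2 prior points → Category I (0-7).
Level 22 falls in the 16-22 band.
Grid: Level 16-22 × Category I = 32-44 months.

32-44 months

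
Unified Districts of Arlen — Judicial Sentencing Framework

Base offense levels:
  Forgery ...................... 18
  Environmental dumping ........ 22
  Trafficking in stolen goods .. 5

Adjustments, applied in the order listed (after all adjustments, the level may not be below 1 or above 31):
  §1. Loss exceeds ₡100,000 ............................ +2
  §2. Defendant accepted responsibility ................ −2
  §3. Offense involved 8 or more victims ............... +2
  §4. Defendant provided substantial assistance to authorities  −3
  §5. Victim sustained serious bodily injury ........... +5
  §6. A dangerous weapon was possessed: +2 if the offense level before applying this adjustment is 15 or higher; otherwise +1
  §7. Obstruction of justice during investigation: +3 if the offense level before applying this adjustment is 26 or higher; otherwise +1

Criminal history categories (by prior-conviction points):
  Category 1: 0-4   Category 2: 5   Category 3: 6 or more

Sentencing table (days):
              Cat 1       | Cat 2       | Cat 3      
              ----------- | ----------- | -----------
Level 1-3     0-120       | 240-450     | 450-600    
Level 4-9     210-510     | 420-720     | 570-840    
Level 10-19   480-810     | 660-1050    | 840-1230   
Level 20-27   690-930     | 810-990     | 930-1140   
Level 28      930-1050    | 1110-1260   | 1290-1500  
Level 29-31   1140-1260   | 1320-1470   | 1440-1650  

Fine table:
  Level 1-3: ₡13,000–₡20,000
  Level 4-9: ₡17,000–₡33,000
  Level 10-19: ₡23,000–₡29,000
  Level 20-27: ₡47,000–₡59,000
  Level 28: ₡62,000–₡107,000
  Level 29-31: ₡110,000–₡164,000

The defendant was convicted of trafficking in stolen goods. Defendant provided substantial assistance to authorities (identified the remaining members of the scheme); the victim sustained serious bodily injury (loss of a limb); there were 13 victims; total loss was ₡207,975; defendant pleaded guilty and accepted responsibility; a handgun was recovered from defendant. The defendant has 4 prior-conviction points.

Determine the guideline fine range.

₡23,000–₡29,000

Base offense level for trafficking in stolen goods: 5.
§1 applies: 5 + 2 = 7.
§2 applies: 7 − 2 = 5.
§3 applies: 5 + 2 = 7.
§4 applies: 7 − 3 = 4.
§5 applies: 4 + 5 = 9.
§6 applies (level before this adjustment is 9 < 15, so +1): 9 + 1 = 10.
Final offense level: 10.
Level 10 falls in the 10-19 band.
Fine table: Level 10-19 → ₡23,000–₡29,000.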